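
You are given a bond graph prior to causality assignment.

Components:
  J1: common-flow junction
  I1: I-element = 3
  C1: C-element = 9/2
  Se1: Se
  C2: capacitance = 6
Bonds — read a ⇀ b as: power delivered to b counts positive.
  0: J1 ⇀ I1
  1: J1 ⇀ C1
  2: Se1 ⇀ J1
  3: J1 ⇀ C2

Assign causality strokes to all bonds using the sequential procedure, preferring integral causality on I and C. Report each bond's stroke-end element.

β0 →I1
β1 →J1
β2 →J1
β3 →J1

b2 stroke at J1  (Se1 fixes effort; stroke away)
b0 stroke at I1  (I1 outputs flow p/I1)
b1 stroke at J1  (common-f at J1 fixed by 0)
b3 stroke at J1  (J1 flow already set via bond 0)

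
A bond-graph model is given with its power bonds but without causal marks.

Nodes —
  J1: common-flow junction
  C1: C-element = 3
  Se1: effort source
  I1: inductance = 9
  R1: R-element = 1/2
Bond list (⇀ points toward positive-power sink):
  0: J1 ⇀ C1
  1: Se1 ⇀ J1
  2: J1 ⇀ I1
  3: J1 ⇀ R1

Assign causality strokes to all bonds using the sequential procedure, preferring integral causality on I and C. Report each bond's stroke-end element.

bond 0 stroke at J1
bond 1 stroke at J1
bond 2 stroke at I1
bond 3 stroke at J1

#1 |J1  (Se1: effort source, stroke at far end)
#0 |J1  (C1: C, integral causality)
#2 |I1  (I1 outputs flow p/I1)
#3 |J1  (J1: bond 2 brought flow, rest push out)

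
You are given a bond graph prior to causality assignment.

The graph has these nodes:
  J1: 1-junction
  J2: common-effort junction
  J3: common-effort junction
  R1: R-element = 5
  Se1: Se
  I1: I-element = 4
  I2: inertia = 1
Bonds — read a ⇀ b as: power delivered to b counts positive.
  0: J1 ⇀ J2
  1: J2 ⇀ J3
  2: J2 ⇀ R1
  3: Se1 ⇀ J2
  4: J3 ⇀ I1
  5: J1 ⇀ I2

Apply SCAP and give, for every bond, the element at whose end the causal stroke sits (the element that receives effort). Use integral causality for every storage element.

#0 |J1
#1 |J3
#2 |R1
#3 |J2
#4 |I1
#5 |I2

β3 →J2  (Se1 fixes effort; stroke away)
β0 →J1  (0-jn J2 has e-setter on 3)
β1 →J3  (J2: bond 3 brought effort, rest push out)
β2 →R1  (common-e at J2 fixed by 3)
β4 →I1  (common-e at J3 fixed by 1)
β5 →I2  (J1: last free bond brings flow in)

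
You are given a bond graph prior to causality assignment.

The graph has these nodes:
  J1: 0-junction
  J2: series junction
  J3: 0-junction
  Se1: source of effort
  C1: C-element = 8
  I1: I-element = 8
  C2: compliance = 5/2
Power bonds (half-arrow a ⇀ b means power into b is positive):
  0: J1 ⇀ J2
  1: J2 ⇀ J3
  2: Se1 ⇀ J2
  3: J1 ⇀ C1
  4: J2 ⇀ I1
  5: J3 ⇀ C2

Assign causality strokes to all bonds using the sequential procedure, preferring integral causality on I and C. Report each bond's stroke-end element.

b0 →J2
b1 →J2
b2 →J2
b3 →J1
b4 →I1
b5 →J3

b2 →J2  (Se1 (Se) sets effort on bond)
b3 →J1  (prefer integral on C1)
b0 →J2  (common-e at J1 fixed by 3)
b4 →I1  (prefer integral on I1)
b1 →J2  (J2: bond 4 brought flow, rest push out)
b5 →J3  (J3: last free bond brings effort in)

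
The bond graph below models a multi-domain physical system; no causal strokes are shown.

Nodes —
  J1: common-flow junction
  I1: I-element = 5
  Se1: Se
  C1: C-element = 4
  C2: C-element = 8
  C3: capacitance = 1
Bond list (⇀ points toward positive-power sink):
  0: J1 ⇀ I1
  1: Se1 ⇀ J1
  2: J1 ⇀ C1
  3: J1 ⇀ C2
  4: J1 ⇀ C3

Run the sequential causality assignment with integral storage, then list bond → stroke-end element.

b0 |I1
b1 |J1
b2 |J1
b3 |J1
b4 |J1

β1 →J1  (Se1 fixes effort; stroke away)
β0 →I1  (I1 integral (f out))
β2 →J1  (J1 flow already set via bond 0)
β3 →J1  (common-f at J1 fixed by 0)
β4 →J1  (J1 flow already set via bond 0)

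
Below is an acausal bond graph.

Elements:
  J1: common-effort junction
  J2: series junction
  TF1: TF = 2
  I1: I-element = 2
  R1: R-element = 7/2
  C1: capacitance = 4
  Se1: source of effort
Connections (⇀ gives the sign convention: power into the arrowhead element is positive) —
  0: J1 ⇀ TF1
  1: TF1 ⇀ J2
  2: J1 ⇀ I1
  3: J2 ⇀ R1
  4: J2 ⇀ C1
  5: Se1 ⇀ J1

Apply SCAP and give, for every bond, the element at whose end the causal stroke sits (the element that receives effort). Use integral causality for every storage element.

#0 stroke at TF1
#1 stroke at J2
#2 stroke at I1
#3 stroke at R1
#4 stroke at J2
#5 stroke at J1

bond 5 stroke→J1  (Se1: effort source, stroke at far end)
bond 0 stroke→TF1  (common-e at J1 fixed by 5)
bond 2 stroke→I1  (J1: bond 5 brought effort, rest push out)
bond 1 stroke→J2  (TF TF1: opposite of bond 0)
bond 4 stroke→J2  (C1 integral (e out))
bond 3 stroke→R1  (only one flow-in slot at J2)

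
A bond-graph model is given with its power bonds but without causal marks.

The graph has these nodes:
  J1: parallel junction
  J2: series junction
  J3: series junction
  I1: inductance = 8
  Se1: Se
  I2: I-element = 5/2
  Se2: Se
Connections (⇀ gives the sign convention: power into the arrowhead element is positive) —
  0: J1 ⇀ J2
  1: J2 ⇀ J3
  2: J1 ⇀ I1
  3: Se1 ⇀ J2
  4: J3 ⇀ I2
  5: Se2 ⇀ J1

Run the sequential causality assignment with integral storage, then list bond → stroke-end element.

β0 stroke at J2
β1 stroke at J3
β2 stroke at I1
β3 stroke at J2
β4 stroke at I2
β5 stroke at J1

#3 stroke at J2  (Se1 (Se) sets effort on bond)
#5 stroke at J1  (Se2 (Se) sets effort on bond)
#0 stroke at J2  (common-e at J1 fixed by 5)
#2 stroke at I1  (common-e at J1 fixed by 5)
#1 stroke at J3  (J2: last free bond brings flow in)
#4 stroke at I2  (J3: last free bond brings flow in)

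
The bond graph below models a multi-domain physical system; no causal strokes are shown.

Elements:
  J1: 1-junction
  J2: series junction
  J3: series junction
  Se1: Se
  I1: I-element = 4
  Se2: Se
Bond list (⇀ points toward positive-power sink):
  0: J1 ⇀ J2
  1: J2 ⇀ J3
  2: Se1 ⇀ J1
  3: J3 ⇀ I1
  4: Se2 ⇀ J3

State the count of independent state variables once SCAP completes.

b2 stroke at J1  (Se1 fixes effort; stroke away)
b4 stroke at J3  (Se2 (Se) sets effort on bond)
b0 stroke at J2  (closing 1-jn rule on J1)
b1 stroke at J3  (only one flow-in slot at J2)
b3 stroke at I1  (only one flow-in slot at J3)

1  (I1 all integral)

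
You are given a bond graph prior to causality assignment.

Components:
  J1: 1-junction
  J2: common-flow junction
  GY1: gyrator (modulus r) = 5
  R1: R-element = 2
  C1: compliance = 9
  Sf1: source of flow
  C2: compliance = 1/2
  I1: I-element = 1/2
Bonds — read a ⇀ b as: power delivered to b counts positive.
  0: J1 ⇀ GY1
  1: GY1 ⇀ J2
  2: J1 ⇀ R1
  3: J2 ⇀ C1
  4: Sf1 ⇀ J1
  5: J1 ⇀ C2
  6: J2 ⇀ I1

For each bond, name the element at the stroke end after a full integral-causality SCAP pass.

β4 |Sf1  (Sf1 fixes flow; stroke at Sf1)
β0 |J1  (J1 flow already set via bond 4)
β2 |J1  (1-jn J1 has f-setter on 4)
β5 |J1  (1-jn J1 has f-setter on 4)
β1 |J2  (GY1: gyrator matches bond 0)
β3 |J2  (prefer integral on C1)
β6 |I1  (closing 1-jn rule on J2)

bond 0 stroke at J1
bond 1 stroke at J2
bond 2 stroke at J1
bond 3 stroke at J2
bond 4 stroke at Sf1
bond 5 stroke at J1
bond 6 stroke at I1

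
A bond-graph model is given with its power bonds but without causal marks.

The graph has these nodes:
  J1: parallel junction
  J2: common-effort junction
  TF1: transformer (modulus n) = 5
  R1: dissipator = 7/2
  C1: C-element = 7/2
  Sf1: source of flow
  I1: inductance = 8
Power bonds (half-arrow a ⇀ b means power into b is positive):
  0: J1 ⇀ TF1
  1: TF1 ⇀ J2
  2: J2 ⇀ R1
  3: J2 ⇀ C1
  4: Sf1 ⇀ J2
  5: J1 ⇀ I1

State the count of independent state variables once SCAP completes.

2  (C1, I1 all integral)

b4 |Sf1  (source Sf1 imposes f)
b3 |J2  (C1 outputs effort q/C1)
b1 |TF1  (J2: bond 3 brought effort, rest push out)
b2 |R1  (J2: bond 3 brought effort, rest push out)
b0 |J1  (through TF1, causality passes straight; one stroke at TF1)
b5 |I1  (J1 effort already set via bond 0)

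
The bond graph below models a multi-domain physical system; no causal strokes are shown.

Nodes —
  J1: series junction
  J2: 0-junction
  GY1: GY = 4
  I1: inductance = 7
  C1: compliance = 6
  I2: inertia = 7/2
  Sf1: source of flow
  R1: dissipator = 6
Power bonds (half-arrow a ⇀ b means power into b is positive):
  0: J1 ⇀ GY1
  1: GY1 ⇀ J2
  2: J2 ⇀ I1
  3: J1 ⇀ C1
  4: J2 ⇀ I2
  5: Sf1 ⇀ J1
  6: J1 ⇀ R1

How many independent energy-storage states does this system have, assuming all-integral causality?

3  (C1, I1, I2 all integral)

#5 stroke at Sf1  (Sf1 (Sf) sets flow on bond)
#0 stroke at J1  (J1 flow already set via bond 5)
#3 stroke at J1  (1-jn J1 has f-setter on 5)
#6 stroke at J1  (J1 flow already set via bond 5)
#1 stroke at J2  (GY1 both-in/both-out from 0)
#2 stroke at I1  (J2: bond 1 brought effort, rest push out)
#4 stroke at I2  (0-jn J2 has e-setter on 1)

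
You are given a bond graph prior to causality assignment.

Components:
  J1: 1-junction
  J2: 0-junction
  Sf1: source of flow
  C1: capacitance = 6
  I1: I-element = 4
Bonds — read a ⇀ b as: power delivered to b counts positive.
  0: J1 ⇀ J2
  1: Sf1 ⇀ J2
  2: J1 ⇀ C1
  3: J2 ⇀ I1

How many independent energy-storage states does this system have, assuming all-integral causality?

2  (C1, I1 all integral)

bond 1 stroke→Sf1  (Sf1 (Sf) sets flow on bond)
bond 2 stroke→J1  (C1: C, integral causality)
bond 0 stroke→J2  (J1: last free bond brings flow in)
bond 3 stroke→I1  (J2: bond 0 brought effort, rest push out)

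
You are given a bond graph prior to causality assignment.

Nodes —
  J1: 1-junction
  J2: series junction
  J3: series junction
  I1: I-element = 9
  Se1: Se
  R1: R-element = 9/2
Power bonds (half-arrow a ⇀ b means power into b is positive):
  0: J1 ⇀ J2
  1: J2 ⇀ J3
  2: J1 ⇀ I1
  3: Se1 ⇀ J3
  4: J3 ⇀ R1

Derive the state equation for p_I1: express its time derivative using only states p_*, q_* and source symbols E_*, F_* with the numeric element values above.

dp_I1/dt = E_Se1 - p_I1/2

β3 |J3  (source Se1 imposes e)
β2 |I1  (I1: I, integral causality)
β0 |J1  (J1 flow already set via bond 2)
β1 |J2  (1-jn J2 has f-setter on 0)
β4 |J3  (common-f at J3 fixed by 1)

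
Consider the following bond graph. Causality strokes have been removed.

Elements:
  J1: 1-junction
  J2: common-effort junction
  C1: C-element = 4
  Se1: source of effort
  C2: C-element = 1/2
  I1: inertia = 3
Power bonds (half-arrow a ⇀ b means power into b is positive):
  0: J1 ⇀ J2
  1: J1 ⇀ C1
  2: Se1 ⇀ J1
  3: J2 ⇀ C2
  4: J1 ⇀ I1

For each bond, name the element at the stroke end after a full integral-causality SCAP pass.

bond 2 →J1  (Se1 (Se) sets effort on bond)
bond 1 →J1  (C1 integral (e out))
bond 3 →J2  (C2 outputs effort q/C2)
bond 0 →J1  (common-e at J2 fixed by 3)
bond 4 →I1  (closing 1-jn rule on J1)

b0 →J1
b1 →J1
b2 →J1
b3 →J2
b4 →I1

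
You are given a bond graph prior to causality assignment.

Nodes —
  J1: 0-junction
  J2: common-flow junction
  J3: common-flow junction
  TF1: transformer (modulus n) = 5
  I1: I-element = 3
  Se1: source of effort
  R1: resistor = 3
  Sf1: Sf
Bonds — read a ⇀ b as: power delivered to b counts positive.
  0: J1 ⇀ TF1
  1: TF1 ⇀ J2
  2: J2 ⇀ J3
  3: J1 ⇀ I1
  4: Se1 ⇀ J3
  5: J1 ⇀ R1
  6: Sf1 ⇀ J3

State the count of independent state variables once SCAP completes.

b4 stroke→J3  (Se1: effort source, stroke at far end)
b6 stroke→Sf1  (Sf1 (Sf) sets flow on bond)
b2 stroke→J3  (common-f at J3 fixed by 6)
b1 stroke→J2  (1-jn J2 has f-setter on 2)
b0 stroke→TF1  (TF TF1: opposite of bond 1)
b3 stroke→I1  (prefer integral on I1)
b5 stroke→J1  (J1: last free bond brings effort in)

1  (I1 all integral)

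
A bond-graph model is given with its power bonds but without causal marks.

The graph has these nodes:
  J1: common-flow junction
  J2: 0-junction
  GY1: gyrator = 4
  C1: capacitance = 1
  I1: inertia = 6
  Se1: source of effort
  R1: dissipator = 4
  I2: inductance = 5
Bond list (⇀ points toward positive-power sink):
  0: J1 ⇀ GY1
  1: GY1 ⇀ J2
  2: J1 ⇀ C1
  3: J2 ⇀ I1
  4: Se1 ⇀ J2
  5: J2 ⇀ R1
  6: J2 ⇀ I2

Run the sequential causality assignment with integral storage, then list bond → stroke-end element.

#4 stroke→J2  (Se1: effort source, stroke at far end)
#1 stroke→GY1  (0-jn J2 has e-setter on 4)
#3 stroke→I1  (0-jn J2 has e-setter on 4)
#5 stroke→R1  (J2 effort already set via bond 4)
#6 stroke→I2  (0-jn J2 has e-setter on 4)
#0 stroke→GY1  (GY1 both-in/both-out from 1)
#2 stroke→J1  (1-jn J1 has f-setter on 0)

b0 →GY1
b1 →GY1
b2 →J1
b3 →I1
b4 →J2
b5 →R1
b6 →I2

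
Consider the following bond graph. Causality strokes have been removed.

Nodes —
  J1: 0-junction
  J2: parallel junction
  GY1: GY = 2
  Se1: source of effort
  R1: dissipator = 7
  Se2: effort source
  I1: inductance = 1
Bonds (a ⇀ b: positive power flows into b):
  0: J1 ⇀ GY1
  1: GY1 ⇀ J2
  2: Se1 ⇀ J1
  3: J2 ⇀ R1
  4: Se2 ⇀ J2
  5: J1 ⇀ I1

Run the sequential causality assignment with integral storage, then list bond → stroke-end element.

b0 →GY1
b1 →GY1
b2 →J1
b3 →R1
b4 →J2
b5 →I1

b2 stroke→J1  (Se1 fixes effort; stroke away)
b4 stroke→J2  (Se2 fixes effort; stroke away)
b0 stroke→GY1  (J1 effort already set via bond 2)
b5 stroke→I1  (common-e at J1 fixed by 2)
b1 stroke→GY1  (J2: bond 4 brought effort, rest push out)
b3 stroke→R1  (J2: bond 4 brought effort, rest push out)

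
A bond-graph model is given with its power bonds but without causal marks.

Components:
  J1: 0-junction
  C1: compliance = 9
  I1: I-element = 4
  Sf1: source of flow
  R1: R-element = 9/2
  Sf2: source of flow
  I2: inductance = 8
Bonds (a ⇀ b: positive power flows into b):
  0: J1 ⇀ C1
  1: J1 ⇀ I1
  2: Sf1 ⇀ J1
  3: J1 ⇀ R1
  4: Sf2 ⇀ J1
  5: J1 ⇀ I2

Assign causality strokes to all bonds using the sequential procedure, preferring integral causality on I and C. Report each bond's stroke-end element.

#0 |J1
#1 |I1
#2 |Sf1
#3 |R1
#4 |Sf2
#5 |I2

#2 |Sf1  (Sf1: flow source, stroke at near end)
#4 |Sf2  (Sf2: flow source, stroke at near end)
#0 |J1  (C1 integral (e out))
#1 |I1  (J1: bond 0 brought effort, rest push out)
#3 |R1  (common-e at J1 fixed by 0)
#5 |I2  (J1: bond 0 brought effort, rest push out)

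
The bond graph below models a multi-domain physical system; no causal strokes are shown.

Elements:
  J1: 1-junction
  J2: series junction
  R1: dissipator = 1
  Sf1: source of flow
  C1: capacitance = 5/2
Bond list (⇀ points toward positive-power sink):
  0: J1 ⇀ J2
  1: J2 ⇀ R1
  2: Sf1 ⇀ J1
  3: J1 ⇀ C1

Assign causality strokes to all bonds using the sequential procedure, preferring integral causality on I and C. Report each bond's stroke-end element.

bond 0 |J1
bond 1 |J2
bond 2 |Sf1
bond 3 |J1

bond 2 |Sf1  (source Sf1 imposes f)
bond 0 |J1  (J1: bond 2 brought flow, rest push out)
bond 3 |J1  (J1: bond 2 brought flow, rest push out)
bond 1 |J2  (J2: bond 0 brought flow, rest push out)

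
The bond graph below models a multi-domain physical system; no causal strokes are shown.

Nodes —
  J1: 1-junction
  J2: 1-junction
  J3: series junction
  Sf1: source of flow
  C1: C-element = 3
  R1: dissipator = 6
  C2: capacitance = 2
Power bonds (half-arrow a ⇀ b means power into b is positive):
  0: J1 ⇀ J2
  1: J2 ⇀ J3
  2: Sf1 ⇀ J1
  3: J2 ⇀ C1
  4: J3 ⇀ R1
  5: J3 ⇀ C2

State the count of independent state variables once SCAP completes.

2  (C1, C2 all integral)

β2 →Sf1  (Sf1 fixes flow; stroke at Sf1)
β0 →J1  (J1: bond 2 brought flow, rest push out)
β1 →J2  (1-jn J2 has f-setter on 0)
β3 →J2  (common-f at J2 fixed by 0)
β4 →J3  (J3: bond 1 brought flow, rest push out)
β5 →J3  (1-jn J3 has f-setter on 1)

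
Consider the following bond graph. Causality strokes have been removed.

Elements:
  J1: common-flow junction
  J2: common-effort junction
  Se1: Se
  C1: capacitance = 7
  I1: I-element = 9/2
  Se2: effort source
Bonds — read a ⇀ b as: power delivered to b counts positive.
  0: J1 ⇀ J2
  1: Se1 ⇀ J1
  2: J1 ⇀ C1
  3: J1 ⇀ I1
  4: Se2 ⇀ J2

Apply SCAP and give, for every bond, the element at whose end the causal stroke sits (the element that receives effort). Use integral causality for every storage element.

b1 stroke→J1  (source Se1 imposes e)
b4 stroke→J2  (source Se2 imposes e)
b0 stroke→J1  (0-jn J2 has e-setter on 4)
b2 stroke→J1  (prefer integral on C1)
b3 stroke→I1  (J1: last free bond brings flow in)

b0 stroke→J1
b1 stroke→J1
b2 stroke→J1
b3 stroke→I1
b4 stroke→J2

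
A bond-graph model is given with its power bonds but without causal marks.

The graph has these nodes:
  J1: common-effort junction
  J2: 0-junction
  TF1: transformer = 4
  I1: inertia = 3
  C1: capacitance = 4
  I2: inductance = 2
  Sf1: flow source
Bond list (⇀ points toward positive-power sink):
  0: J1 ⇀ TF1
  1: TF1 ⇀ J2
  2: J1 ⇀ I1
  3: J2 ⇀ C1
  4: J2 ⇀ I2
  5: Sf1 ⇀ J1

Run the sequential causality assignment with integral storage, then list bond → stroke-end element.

#0 |J1
#1 |TF1
#2 |I1
#3 |J2
#4 |I2
#5 |Sf1

b5 stroke→Sf1  (Sf1 (Sf) sets flow on bond)
b2 stroke→I1  (prefer integral on I1)
b0 stroke→J1  (only one effort-in slot at J1)
b1 stroke→TF1  (TF TF1: opposite of bond 0)
b3 stroke→J2  (C1: C, integral causality)
b4 stroke→I2  (J2 effort already set via bond 3)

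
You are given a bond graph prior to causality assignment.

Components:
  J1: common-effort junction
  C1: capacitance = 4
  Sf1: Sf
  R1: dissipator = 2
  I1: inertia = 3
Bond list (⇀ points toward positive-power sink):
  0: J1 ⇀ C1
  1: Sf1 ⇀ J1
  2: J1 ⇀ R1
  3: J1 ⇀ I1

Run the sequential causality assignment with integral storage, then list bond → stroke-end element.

b1 stroke at Sf1  (source Sf1 imposes f)
b0 stroke at J1  (C1 outputs effort q/C1)
b2 stroke at R1  (J1 effort already set via bond 0)
b3 stroke at I1  (common-e at J1 fixed by 0)

bond 0 stroke at J1
bond 1 stroke at Sf1
bond 2 stroke at R1
bond 3 stroke at I1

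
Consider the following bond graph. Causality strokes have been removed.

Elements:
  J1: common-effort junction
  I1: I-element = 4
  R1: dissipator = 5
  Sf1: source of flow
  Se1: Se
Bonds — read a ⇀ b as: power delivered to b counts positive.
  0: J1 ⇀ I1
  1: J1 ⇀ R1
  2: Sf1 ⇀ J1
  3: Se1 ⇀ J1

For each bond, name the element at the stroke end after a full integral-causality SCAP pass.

β0 stroke→I1
β1 stroke→R1
β2 stroke→Sf1
β3 stroke→J1

β2 →Sf1  (source Sf1 imposes f)
β3 →J1  (Se1 fixes effort; stroke away)
β0 →I1  (J1: bond 3 brought effort, rest push out)
β1 →R1  (J1: bond 3 brought effort, rest push out)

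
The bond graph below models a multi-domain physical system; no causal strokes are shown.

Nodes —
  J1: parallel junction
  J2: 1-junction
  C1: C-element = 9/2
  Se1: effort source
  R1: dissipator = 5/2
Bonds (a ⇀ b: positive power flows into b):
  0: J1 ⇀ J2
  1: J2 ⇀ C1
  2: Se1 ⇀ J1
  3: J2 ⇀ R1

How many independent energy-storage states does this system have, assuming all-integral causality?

bond 2 →J1  (Se1 fixes effort; stroke away)
bond 0 →J2  (0-jn J1 has e-setter on 2)
bond 1 →J2  (prefer integral on C1)
bond 3 →R1  (J2: last free bond brings flow in)

1  (C1 all integral)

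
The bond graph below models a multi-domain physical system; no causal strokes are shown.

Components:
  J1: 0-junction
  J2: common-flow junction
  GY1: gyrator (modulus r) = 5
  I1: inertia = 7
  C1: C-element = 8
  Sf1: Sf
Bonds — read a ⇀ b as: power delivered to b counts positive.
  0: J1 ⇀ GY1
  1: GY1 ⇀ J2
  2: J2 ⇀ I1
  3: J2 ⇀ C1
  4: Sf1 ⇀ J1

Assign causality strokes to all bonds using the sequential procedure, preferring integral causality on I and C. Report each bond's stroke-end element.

β4 stroke at Sf1  (Sf1: flow source, stroke at near end)
β0 stroke at J1  (closing 0-jn rule on J1)
β1 stroke at J2  (GY1 both-in/both-out from 0)
β2 stroke at I1  (I1: I, integral causality)
β3 stroke at J2  (common-f at J2 fixed by 2)

bond 0 stroke→J1
bond 1 stroke→J2
bond 2 stroke→I1
bond 3 stroke→J2
bond 4 stroke→Sf1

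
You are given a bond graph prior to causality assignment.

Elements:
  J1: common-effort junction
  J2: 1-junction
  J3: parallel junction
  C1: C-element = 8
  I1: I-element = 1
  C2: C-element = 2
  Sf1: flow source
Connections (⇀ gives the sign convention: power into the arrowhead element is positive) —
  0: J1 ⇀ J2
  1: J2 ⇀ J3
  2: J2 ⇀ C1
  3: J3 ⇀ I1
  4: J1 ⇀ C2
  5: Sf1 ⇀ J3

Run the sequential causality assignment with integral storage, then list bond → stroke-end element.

β0 stroke→J2
β1 stroke→J3
β2 stroke→J2
β3 stroke→I1
β4 stroke→J1
β5 stroke→Sf1

#5 stroke→Sf1  (Sf1: flow source, stroke at near end)
#2 stroke→J2  (C1 integral (e out))
#3 stroke→I1  (I1 integral (f out))
#1 stroke→J3  (only one effort-in slot at J3)
#0 stroke→J2  (common-f at J2 fixed by 1)
#4 stroke→J1  (closing 0-jn rule on J1)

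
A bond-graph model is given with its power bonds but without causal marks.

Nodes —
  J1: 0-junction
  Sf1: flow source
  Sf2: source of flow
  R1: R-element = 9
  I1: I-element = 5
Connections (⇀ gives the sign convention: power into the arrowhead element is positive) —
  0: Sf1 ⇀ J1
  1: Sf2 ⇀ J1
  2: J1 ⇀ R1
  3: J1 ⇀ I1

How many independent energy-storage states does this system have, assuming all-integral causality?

1  (I1 all integral)

b0 |Sf1  (source Sf1 imposes f)
b1 |Sf2  (Sf2: flow source, stroke at near end)
b3 |I1  (I1 outputs flow p/I1)
b2 |J1  (J1: last free bond brings effort in)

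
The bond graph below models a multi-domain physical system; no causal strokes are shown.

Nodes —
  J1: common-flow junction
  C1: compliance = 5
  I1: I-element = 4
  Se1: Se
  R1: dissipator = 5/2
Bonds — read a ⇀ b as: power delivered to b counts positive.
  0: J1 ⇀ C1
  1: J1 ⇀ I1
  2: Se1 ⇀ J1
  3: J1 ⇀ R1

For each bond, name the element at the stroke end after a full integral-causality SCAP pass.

#0 |J1
#1 |I1
#2 |J1
#3 |J1

bond 2 stroke→J1  (Se1 (Se) sets effort on bond)
bond 0 stroke→J1  (C1: C, integral causality)
bond 1 stroke→I1  (prefer integral on I1)
bond 3 stroke→J1  (J1 flow already set via bond 1)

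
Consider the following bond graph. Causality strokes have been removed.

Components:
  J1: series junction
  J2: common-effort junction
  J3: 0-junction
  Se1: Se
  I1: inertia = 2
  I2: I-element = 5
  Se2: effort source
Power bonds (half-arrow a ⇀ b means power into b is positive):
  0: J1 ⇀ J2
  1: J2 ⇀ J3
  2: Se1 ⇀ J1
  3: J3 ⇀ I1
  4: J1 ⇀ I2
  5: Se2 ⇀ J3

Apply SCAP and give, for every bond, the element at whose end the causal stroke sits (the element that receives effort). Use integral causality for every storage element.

#0 |J1
#1 |J2
#2 |J1
#3 |I1
#4 |I2
#5 |J3

β2 →J1  (Se1 fixes effort; stroke away)
β5 →J3  (Se2: effort source, stroke at far end)
β1 →J2  (0-jn J3 has e-setter on 5)
β3 →I1  (J3 effort already set via bond 5)
β0 →J1  (J2 effort already set via bond 1)
β4 →I2  (J1 needs exactly one f-in)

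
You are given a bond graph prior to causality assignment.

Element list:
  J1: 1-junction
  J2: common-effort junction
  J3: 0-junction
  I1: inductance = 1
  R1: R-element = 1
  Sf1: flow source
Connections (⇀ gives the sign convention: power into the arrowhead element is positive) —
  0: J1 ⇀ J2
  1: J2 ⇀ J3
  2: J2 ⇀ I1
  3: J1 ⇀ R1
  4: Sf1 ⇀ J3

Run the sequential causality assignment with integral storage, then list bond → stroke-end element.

#0 stroke→J2
#1 stroke→J3
#2 stroke→I1
#3 stroke→J1
#4 stroke→Sf1

#4 stroke at Sf1  (Sf1: flow source, stroke at near end)
#1 stroke at J3  (only one effort-in slot at J3)
#2 stroke at I1  (I1: I, integral causality)
#0 stroke at J2  (only one effort-in slot at J2)
#3 stroke at J1  (J1 flow already set via bond 0)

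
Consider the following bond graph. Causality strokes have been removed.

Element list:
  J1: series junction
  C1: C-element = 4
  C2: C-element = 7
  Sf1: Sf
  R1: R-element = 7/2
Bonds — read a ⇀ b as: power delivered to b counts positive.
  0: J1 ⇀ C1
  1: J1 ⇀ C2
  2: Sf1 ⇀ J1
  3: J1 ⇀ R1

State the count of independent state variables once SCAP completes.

2  (C1, C2 all integral)

b2 →Sf1  (Sf1 fixes flow; stroke at Sf1)
b0 →J1  (J1: bond 2 brought flow, rest push out)
b1 →J1  (1-jn J1 has f-setter on 2)
b3 →J1  (common-f at J1 fixed by 2)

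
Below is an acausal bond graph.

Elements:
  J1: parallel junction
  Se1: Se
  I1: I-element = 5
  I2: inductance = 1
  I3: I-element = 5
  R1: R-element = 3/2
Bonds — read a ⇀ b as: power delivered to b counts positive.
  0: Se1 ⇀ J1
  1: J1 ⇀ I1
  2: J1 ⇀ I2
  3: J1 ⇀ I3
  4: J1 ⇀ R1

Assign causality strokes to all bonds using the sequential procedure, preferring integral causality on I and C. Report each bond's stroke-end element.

b0 →J1
b1 →I1
b2 →I2
b3 →I3
b4 →R1

β0 →J1  (source Se1 imposes e)
β1 →I1  (J1 effort already set via bond 0)
β2 →I2  (J1 effort already set via bond 0)
β3 →I3  (common-e at J1 fixed by 0)
β4 →R1  (J1 effort already set via bond 0)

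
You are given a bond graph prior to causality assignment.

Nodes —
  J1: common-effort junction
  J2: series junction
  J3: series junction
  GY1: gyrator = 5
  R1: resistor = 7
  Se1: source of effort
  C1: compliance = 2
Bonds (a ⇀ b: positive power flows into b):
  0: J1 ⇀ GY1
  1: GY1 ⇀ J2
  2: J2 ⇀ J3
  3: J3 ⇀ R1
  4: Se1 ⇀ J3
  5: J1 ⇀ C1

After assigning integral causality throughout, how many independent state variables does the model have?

β4 →J3  (Se1: effort source, stroke at far end)
β5 →J1  (prefer integral on C1)
β0 →GY1  (J1: bond 5 brought effort, rest push out)
β1 →GY1  (GY1 both-in/both-out from 0)
β2 →J2  (J2 flow already set via bond 1)
β3 →J3  (J3 flow already set via bond 2)

1  (C1 all integral)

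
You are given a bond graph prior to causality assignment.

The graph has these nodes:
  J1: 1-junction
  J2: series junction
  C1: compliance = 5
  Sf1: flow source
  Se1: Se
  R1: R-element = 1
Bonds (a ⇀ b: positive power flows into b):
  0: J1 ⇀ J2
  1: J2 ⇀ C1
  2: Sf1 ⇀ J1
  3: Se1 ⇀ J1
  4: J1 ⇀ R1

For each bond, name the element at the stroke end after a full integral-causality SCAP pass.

b2 stroke→Sf1  (source Sf1 imposes f)
b3 stroke→J1  (Se1: effort source, stroke at far end)
b0 stroke→J1  (common-f at J1 fixed by 2)
b4 stroke→J1  (1-jn J1 has f-setter on 2)
b1 stroke→J2  (common-f at J2 fixed by 0)

b0 stroke→J1
b1 stroke→J2
b2 stroke→Sf1
b3 stroke→J1
b4 stroke→J1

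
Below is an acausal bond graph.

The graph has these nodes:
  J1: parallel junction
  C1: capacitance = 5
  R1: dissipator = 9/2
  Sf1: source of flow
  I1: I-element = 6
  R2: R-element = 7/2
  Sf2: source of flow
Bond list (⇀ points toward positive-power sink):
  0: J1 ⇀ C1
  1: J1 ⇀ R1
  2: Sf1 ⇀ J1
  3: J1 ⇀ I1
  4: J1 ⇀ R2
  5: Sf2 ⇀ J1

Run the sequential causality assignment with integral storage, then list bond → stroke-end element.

β0 →J1
β1 →R1
β2 →Sf1
β3 →I1
β4 →R2
β5 →Sf2

b2 →Sf1  (Sf1 fixes flow; stroke at Sf1)
b5 →Sf2  (Sf2: flow source, stroke at near end)
b0 →J1  (prefer integral on C1)
b1 →R1  (0-jn J1 has e-setter on 0)
b3 →I1  (J1 effort already set via bond 0)
b4 →R2  (J1: bond 0 brought effort, rest push out)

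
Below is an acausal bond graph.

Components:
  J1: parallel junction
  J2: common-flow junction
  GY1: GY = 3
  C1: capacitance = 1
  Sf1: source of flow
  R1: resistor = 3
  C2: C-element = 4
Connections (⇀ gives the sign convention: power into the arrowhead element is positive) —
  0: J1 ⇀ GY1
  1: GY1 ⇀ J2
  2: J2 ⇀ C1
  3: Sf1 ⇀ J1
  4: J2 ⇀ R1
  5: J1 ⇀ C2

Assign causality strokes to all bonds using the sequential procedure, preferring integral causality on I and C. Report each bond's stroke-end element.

bond 3 →Sf1  (Sf1: flow source, stroke at near end)
bond 2 →J2  (C1 outputs effort q/C1)
bond 5 →J1  (C2 outputs effort q/C2)
bond 0 →GY1  (0-jn J1 has e-setter on 5)
bond 1 →GY1  (through GY1, causality inverts; strokes same side of GY1)
bond 4 →J2  (J2: bond 1 brought flow, rest push out)

#0 |GY1
#1 |GY1
#2 |J2
#3 |Sf1
#4 |J2
#5 |J1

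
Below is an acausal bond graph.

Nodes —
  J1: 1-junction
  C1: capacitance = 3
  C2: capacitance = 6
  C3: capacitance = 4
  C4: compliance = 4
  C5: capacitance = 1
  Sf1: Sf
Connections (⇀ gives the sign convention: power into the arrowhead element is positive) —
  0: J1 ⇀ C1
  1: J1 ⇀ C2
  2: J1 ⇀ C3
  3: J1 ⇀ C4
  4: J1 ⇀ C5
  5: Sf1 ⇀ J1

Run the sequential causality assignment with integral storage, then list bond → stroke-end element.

b0 |J1
b1 |J1
b2 |J1
b3 |J1
b4 |J1
b5 |Sf1

β5 →Sf1  (Sf1: flow source, stroke at near end)
β0 →J1  (J1 flow already set via bond 5)
β1 →J1  (J1 flow already set via bond 5)
β2 →J1  (J1 flow already set via bond 5)
β3 →J1  (common-f at J1 fixed by 5)
β4 →J1  (1-jn J1 has f-setter on 5)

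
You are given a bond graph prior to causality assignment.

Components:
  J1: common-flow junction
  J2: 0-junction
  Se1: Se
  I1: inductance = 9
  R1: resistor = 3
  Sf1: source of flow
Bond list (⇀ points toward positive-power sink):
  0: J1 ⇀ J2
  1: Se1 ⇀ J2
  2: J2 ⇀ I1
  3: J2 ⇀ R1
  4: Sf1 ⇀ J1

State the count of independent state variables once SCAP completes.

bond 1 stroke→J2  (Se1 (Se) sets effort on bond)
bond 4 stroke→Sf1  (source Sf1 imposes f)
bond 0 stroke→J1  (J1: bond 4 brought flow, rest push out)
bond 2 stroke→I1  (common-e at J2 fixed by 1)
bond 3 stroke→R1  (J2 effort already set via bond 1)

1  (I1 all integral)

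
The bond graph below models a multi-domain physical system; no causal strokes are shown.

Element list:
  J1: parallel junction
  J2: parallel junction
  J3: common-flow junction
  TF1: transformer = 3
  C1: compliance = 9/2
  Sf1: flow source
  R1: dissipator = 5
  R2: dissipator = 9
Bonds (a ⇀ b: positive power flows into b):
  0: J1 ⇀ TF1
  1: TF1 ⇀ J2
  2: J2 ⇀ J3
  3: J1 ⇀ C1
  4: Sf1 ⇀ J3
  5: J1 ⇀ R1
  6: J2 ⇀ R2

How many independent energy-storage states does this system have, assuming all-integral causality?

#4 stroke→Sf1  (Sf1 (Sf) sets flow on bond)
#2 stroke→J3  (common-f at J3 fixed by 4)
#3 stroke→J1  (C1 outputs effort q/C1)
#0 stroke→TF1  (common-e at J1 fixed by 3)
#5 stroke→R1  (J1: bond 3 brought effort, rest push out)
#1 stroke→J2  (through TF1, causality passes straight; one stroke at TF1)
#6 stroke→R2  (common-e at J2 fixed by 1)

1  (C1 all integral)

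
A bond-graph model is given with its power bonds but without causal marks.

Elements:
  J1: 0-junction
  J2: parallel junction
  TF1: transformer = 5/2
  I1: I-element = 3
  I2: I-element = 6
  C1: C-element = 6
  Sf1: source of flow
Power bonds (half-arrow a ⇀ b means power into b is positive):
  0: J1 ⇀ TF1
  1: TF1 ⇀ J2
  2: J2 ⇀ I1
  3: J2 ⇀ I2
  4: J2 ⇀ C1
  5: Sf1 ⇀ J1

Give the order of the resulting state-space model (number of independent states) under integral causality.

#5 |Sf1  (source Sf1 imposes f)
#0 |J1  (closing 0-jn rule on J1)
#1 |TF1  (TF1 one-in-one-out from 0)
#2 |I1  (I1 integral (f out))
#3 |I2  (prefer integral on I2)
#4 |J2  (J2 needs exactly one e-in)

3  (C1, I1, I2 all integral)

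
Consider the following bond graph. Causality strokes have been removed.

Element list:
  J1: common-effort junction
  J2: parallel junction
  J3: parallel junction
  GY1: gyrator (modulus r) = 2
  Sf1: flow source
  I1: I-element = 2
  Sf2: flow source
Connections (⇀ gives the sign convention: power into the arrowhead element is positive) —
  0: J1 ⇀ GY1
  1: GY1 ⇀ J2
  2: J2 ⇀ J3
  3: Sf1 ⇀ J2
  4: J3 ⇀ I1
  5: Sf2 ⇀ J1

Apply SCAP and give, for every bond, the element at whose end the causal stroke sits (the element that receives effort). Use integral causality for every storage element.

#0 stroke→J1
#1 stroke→J2
#2 stroke→J3
#3 stroke→Sf1
#4 stroke→I1
#5 stroke→Sf2

bond 3 →Sf1  (Sf1 (Sf) sets flow on bond)
bond 5 →Sf2  (Sf2: flow source, stroke at near end)
bond 0 →J1  (J1 needs exactly one e-in)
bond 1 →J2  (through GY1, causality inverts; strokes same side of GY1)
bond 2 →J3  (J2: bond 1 brought effort, rest push out)
bond 4 →I1  (J3: bond 2 brought effort, rest push out)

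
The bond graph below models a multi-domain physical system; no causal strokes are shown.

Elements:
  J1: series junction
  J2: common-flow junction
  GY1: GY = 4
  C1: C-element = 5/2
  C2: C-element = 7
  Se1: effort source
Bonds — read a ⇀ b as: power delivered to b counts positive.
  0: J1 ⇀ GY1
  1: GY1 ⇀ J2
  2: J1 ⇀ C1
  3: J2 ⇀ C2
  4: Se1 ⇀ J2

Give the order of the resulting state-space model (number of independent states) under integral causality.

β4 stroke at J2  (Se1: effort source, stroke at far end)
β2 stroke at J1  (C1: C, integral causality)
β0 stroke at GY1  (closing 1-jn rule on J1)
β1 stroke at GY1  (GY GY1: same side as bond 0)
β3 stroke at J2  (common-f at J2 fixed by 1)

2  (C1, C2 all integral)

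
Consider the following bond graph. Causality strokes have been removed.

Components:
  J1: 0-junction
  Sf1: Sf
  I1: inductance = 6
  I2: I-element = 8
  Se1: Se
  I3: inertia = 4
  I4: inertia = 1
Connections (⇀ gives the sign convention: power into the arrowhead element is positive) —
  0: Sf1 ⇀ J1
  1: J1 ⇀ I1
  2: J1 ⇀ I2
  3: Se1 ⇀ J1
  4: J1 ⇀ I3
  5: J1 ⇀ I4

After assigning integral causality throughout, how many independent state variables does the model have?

b0 →Sf1  (source Sf1 imposes f)
b3 →J1  (Se1 fixes effort; stroke away)
b1 →I1  (J1: bond 3 brought effort, rest push out)
b2 →I2  (J1: bond 3 brought effort, rest push out)
b4 →I3  (J1 effort already set via bond 3)
b5 →I4  (J1 effort already set via bond 3)

4  (I1, I2, I3, I4 all integral)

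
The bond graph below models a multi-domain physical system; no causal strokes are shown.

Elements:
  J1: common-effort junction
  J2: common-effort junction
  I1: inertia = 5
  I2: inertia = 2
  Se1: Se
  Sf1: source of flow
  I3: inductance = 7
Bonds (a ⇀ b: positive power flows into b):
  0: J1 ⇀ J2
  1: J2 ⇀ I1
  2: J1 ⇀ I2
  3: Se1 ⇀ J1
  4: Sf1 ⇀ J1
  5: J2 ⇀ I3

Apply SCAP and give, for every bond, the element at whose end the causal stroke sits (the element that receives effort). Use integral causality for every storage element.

β3 |J1  (Se1 (Se) sets effort on bond)
β4 |Sf1  (Sf1 fixes flow; stroke at Sf1)
β0 |J2  (J1 effort already set via bond 3)
β2 |I2  (0-jn J1 has e-setter on 3)
β1 |I1  (J2 effort already set via bond 0)
β5 |I3  (common-e at J2 fixed by 0)

b0 stroke at J2
b1 stroke at I1
b2 stroke at I2
b3 stroke at J1
b4 stroke at Sf1
b5 stroke at I3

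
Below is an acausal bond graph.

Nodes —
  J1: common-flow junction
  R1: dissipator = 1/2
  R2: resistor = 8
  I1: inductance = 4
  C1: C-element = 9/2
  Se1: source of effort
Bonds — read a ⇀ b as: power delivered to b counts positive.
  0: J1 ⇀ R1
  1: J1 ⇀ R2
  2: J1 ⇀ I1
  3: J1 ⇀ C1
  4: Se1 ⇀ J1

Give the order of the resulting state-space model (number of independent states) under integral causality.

#4 stroke→J1  (Se1 (Se) sets effort on bond)
#2 stroke→I1  (I1 outputs flow p/I1)
#0 stroke→J1  (J1 flow already set via bond 2)
#1 stroke→J1  (1-jn J1 has f-setter on 2)
#3 stroke→J1  (1-jn J1 has f-setter on 2)

2  (C1, I1 all integral)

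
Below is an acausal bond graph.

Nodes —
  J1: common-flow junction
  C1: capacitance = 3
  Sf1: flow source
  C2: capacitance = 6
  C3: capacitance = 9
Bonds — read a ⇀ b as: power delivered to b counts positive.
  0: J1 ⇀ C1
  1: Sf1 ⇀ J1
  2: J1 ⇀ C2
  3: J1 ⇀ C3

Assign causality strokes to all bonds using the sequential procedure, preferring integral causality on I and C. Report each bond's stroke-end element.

#1 stroke at Sf1  (source Sf1 imposes f)
#0 stroke at J1  (J1 flow already set via bond 1)
#2 stroke at J1  (1-jn J1 has f-setter on 1)
#3 stroke at J1  (1-jn J1 has f-setter on 1)

#0 stroke at J1
#1 stroke at Sf1
#2 stroke at J1
#3 stroke at J1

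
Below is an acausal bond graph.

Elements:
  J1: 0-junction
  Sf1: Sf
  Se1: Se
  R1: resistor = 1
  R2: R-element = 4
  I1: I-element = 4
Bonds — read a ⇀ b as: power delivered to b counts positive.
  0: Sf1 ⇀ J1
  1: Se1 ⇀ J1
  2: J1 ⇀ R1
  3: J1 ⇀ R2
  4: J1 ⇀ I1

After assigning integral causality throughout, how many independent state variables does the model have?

1  (I1 all integral)

bond 0 →Sf1  (Sf1 (Sf) sets flow on bond)
bond 1 →J1  (source Se1 imposes e)
bond 2 →R1  (common-e at J1 fixed by 1)
bond 3 →R2  (J1 effort already set via bond 1)
bond 4 →I1  (common-e at J1 fixed by 1)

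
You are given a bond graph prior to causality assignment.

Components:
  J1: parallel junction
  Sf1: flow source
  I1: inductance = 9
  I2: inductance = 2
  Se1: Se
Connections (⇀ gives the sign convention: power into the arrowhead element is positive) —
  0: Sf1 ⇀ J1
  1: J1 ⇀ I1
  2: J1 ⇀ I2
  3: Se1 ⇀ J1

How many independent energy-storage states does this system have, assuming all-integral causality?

#0 stroke→Sf1  (Sf1 fixes flow; stroke at Sf1)
#3 stroke→J1  (source Se1 imposes e)
#1 stroke→I1  (J1: bond 3 brought effort, rest push out)
#2 stroke→I2  (0-jn J1 has e-setter on 3)

2  (I1, I2 all integral)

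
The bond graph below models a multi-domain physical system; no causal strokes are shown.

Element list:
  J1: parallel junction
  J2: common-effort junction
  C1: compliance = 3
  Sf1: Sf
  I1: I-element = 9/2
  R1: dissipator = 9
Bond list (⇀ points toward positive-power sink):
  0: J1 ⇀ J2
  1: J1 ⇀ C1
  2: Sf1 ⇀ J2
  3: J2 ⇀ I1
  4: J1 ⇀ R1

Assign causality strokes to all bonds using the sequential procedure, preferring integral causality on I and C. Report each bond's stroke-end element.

bond 0 →J2
bond 1 →J1
bond 2 →Sf1
bond 3 →I1
bond 4 →R1

#2 stroke at Sf1  (Sf1 (Sf) sets flow on bond)
#1 stroke at J1  (C1 outputs effort q/C1)
#0 stroke at J2  (J1 effort already set via bond 1)
#4 stroke at R1  (0-jn J1 has e-setter on 1)
#3 stroke at I1  (0-jn J2 has e-setter on 0)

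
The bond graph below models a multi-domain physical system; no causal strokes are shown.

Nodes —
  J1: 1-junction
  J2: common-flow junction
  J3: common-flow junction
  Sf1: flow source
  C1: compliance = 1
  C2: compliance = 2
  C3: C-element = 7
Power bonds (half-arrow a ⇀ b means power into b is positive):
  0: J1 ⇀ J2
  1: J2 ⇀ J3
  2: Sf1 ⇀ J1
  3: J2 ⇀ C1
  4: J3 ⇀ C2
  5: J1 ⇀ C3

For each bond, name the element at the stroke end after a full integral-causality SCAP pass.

β0 →J1
β1 →J2
β2 →Sf1
β3 →J2
β4 →J3
β5 →J1

bond 2 →Sf1  (Sf1 (Sf) sets flow on bond)
bond 0 →J1  (J1: bond 2 brought flow, rest push out)
bond 5 →J1  (common-f at J1 fixed by 2)
bond 1 →J2  (1-jn J2 has f-setter on 0)
bond 3 →J2  (1-jn J2 has f-setter on 0)
bond 4 →J3  (common-f at J3 fixed by 1)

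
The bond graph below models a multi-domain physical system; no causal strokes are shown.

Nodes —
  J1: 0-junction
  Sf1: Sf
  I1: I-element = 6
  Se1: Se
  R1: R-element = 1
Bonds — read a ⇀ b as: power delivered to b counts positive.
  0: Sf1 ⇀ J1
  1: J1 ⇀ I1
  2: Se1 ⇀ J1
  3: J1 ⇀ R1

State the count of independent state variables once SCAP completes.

b0 |Sf1  (Sf1 fixes flow; stroke at Sf1)
b2 |J1  (Se1 (Se) sets effort on bond)
b1 |I1  (0-jn J1 has e-setter on 2)
b3 |R1  (J1 effort already set via bond 2)

1  (I1 all integral)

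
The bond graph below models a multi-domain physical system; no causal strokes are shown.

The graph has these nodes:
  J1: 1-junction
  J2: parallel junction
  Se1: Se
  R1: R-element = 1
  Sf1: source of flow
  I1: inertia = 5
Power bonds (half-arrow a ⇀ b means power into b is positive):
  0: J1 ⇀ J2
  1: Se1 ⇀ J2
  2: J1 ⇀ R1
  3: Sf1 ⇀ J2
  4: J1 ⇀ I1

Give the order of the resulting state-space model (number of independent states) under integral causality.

1  (I1 all integral)

β1 →J2  (source Se1 imposes e)
β3 →Sf1  (source Sf1 imposes f)
β0 →J1  (J2 effort already set via bond 1)
β4 →I1  (I1 integral (f out))
β2 →J1  (J1 flow already set via bond 4)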